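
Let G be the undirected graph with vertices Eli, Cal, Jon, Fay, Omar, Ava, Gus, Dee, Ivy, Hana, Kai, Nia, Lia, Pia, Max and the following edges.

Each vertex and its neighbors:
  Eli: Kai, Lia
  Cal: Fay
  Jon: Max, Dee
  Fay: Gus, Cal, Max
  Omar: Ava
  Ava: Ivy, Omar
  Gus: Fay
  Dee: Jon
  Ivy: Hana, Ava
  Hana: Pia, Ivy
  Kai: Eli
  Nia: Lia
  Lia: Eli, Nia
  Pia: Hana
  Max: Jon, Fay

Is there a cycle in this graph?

No

DFS, tracking each vertex's parent; an edge to a visited non-parent vertex closes a cycle.
Start from Jon:
visit Jon (parent –)
  visit Max (parent Jon)
    Max–Jon: parent, skip
    visit Fay (parent Max)
      visit Gus (parent Fay)
        Gus–Fay: parent, skip
      visit Cal (parent Fay)
        Cal–Fay: parent, skip
      Fay–Max: parent, skip
  visit Dee (parent Jon)
    Dee–Jon: parent, skip
visit Eli (parent –)
  visit Kai (parent Eli)
    Kai–Eli: parent, skip
  visit Lia (parent Eli)
    Lia–Eli: parent, skip
    visit Nia (parent Lia)
      Nia–Lia: parent, skip
visit Omar (parent –)
  visit Ava (parent Omar)
    visit Ivy (parent Ava)
      visit Hana (parent Ivy)
        visit Pia (parent Hana)
          Pia–Hana: parent, skip
        Hana–Ivy: parent, skip
      Ivy–Ava: parent, skip
    Ava–Omar: parent, skip
No non-parent visited neighbor found — the graph is a forest.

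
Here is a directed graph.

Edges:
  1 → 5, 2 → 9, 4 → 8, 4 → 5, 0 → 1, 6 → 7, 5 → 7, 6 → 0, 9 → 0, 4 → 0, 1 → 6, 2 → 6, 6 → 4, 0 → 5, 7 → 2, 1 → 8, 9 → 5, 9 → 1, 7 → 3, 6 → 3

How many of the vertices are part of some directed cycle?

8

A vertex is on a directed cycle iff it belongs to a strongly connected component of size ≥ 2 (or has a self-loop).
The vertices on cycles are {0, 1, 2, 4, 5, 6, 7, 9} — 8 in total.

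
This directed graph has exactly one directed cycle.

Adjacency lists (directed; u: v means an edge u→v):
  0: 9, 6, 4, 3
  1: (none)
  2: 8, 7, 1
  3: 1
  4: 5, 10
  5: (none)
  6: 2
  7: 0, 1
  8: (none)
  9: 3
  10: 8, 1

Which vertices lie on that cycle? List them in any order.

0, 2, 6, 7

DFS with gray/black marking from 0:
0 gray
  9 gray
    3 gray
      1 gray
      1 black
    3 black
  9 black
  6 gray
    2 gray
      8 gray
      8 black
      7 gray
        7→0: 0 is gray → back edge
Back edge closes the cycle 0 → 6 → 2 → 7 → 0; its vertices are {0, 2, 6, 7}.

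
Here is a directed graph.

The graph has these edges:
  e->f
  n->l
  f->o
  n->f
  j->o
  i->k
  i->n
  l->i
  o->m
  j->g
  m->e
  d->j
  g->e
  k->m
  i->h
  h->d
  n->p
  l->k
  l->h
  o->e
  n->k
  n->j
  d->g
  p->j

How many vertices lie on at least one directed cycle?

7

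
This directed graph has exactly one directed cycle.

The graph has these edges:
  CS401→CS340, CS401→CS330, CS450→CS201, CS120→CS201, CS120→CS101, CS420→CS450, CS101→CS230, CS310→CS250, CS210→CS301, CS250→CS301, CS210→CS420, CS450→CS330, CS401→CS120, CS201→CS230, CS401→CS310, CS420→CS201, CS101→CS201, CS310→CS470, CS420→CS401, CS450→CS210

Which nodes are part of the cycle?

CS210, CS420, CS450

DFS with gray/black marking from CS420:
CS420 gray
  CS201 gray
    CS230 gray
    CS230 black
  CS201 black
  CS401 gray
    CS330 gray
    CS330 black
    CS310 gray
      CS470 gray
      CS470 black
      CS250 gray
        CS301 gray
        CS301 black
      CS250 black
    CS310 black
    CS120 gray
      CS120→CS201: CS201 black — skip
      CS101 gray
        CS101→CS201: CS201 black — skip
        CS101→CS230: CS230 black — skip
      CS101 black
    CS120 black
    CS340 gray
    CS340 black
  CS401 black
  CS450 gray
    CS450→CS201: CS201 black — skip
    CS210 gray
      CS210→CS301: CS301 black — skip
      CS210→CS420: CS420 is gray → back edge
Back edge closes the cycle CS420 → CS450 → CS210 → CS420; its vertices are {CS210, CS420, CS450}.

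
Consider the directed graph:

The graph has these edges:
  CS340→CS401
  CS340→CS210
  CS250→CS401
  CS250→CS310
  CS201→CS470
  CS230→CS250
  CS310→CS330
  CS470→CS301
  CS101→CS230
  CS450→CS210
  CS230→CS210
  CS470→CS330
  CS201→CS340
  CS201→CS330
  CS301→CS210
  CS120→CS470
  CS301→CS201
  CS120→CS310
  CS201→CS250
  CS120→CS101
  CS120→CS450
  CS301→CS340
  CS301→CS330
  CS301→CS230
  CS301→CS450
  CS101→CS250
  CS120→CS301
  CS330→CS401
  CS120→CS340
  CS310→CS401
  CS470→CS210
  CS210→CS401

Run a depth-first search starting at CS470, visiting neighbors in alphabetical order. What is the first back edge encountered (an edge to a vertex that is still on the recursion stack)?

CS201→CS470

DFS from CS470 (visiting neighbors in alphabetical order); mark gray on enter, black on exit:
CS470 gray
  CS210 gray
    CS401 gray
    CS401 black
  CS210 black
  CS301 gray
    CS201 gray
      CS250 gray
        CS310 gray
          CS330 gray
            CS330→CS401: CS401 black — skip
          CS330 black
          CS310→CS401: CS401 black — skip
        CS310 black
        CS250→CS401: CS401 black — skip
      CS250 black
      CS201→CS330: CS330 black — skip
      CS340 gray
        CS340→CS210: CS210 black — skip
        CS340→CS401: CS401 black — skip
      CS340 black
      CS201→CS470: CS470 is gray → back edge
First back edge: CS201 → CS470.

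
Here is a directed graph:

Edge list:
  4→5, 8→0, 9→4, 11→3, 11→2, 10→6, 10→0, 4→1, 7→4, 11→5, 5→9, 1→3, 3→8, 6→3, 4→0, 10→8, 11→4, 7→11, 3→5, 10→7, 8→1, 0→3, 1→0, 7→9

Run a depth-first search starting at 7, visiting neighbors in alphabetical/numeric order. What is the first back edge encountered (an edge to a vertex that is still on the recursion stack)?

9→4

DFS from 7 (visiting neighbors in alphabetical/numeric order); mark gray on enter, black on exit:
7 gray
  4 gray
    0 gray
      3 gray
        5 gray
          9 gray
            9→4: 4 is gray → back edge
First back edge: 9 → 4.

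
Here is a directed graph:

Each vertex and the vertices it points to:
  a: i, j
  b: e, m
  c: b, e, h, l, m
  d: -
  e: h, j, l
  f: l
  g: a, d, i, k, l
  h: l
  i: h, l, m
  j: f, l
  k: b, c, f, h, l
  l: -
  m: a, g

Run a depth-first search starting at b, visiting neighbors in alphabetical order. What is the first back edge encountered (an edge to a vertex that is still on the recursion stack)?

DFS from b (visiting neighbors in alphabetical order); mark gray on enter, black on exit:
b gray
  e gray
    h gray
      l gray
      l black
    h black
    j gray
      f gray
        f→l: l black — skip
      f black
      j→l: l black — skip
    j black
    e→l: l black — skip
  e black
  m gray
    a gray
      i gray
        i→h: h black — skip
        i→l: l black — skip
        i→m: m is gray → back edge
First back edge: i → m.

i->m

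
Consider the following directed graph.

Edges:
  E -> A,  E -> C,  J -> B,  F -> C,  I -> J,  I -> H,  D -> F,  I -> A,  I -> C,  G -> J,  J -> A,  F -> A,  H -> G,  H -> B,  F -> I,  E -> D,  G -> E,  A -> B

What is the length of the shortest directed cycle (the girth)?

6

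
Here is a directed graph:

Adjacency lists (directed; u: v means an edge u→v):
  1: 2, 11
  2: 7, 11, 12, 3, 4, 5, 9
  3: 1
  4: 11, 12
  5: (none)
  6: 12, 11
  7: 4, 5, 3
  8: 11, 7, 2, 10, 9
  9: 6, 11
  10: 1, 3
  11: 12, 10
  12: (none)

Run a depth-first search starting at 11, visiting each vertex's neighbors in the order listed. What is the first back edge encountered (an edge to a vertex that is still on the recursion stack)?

4→11

DFS from 11 (visiting each vertex's neighbors in the order listed); mark gray on enter, black on exit:
11 gray
  12 gray
  12 black
  10 gray
    1 gray
      2 gray
        7 gray
          4 gray
            4→11: 11 is gray → back edge
First back edge: 4 → 11.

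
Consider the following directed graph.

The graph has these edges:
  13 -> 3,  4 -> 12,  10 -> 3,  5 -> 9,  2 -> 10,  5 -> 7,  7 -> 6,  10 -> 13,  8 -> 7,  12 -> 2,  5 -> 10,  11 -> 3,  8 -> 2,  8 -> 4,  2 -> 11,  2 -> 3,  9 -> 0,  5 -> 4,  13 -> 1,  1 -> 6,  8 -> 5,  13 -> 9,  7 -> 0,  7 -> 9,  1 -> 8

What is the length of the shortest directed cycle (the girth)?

For each vertex v, BFS finds the shortest path from v back to v.
The shortest such closed walk is 8 → 5 → 10 → 13 → 1 → 8, length 5.

5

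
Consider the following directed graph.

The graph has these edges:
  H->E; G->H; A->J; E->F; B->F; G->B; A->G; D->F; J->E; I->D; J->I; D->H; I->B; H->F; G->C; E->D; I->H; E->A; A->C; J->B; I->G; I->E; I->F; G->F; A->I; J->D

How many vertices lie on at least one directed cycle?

7

A vertex is on a directed cycle iff it belongs to a strongly connected component of size ≥ 2 (or has a self-loop).
The vertices on cycles are {A, D, E, G, H, I, J} — 7 in total.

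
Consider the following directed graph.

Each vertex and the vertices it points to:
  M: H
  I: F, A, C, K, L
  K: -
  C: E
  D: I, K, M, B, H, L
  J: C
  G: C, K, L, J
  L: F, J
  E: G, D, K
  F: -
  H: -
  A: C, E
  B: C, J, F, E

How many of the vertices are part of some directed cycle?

A vertex is on a directed cycle iff it belongs to a strongly connected component of size ≥ 2 (or has a self-loop).
The vertices on cycles are {A, B, C, D, E, G, I, J, L} — 9 in total.

9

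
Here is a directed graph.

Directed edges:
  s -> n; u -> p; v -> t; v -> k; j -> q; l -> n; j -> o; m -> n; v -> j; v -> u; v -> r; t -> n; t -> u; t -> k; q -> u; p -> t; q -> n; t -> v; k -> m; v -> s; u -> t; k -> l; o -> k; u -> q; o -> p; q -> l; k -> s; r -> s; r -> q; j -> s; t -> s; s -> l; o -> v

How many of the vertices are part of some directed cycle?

8

A vertex is on a directed cycle iff it belongs to a strongly connected component of size ≥ 2 (or has a self-loop).
The vertices on cycles are {j, o, p, q, r, t, u, v} — 8 in total.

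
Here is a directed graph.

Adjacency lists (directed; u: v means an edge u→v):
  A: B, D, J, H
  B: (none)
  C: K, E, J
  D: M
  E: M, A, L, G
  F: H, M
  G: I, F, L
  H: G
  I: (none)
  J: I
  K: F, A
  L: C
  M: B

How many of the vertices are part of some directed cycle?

A vertex is on a directed cycle iff it belongs to a strongly connected component of size ≥ 2 (or has a self-loop).
The vertices on cycles are {A, C, E, F, G, H, K, L} — 8 in total.

8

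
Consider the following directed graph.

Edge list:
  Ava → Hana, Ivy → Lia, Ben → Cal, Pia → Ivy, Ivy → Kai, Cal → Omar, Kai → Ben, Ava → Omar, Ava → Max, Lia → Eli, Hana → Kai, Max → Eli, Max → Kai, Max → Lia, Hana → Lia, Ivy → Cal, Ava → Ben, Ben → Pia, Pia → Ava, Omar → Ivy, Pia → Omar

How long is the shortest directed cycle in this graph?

For each vertex v, BFS finds the shortest path from v back to v.
The shortest such closed walk is Pia → Ava → Ben → Pia, length 3.

3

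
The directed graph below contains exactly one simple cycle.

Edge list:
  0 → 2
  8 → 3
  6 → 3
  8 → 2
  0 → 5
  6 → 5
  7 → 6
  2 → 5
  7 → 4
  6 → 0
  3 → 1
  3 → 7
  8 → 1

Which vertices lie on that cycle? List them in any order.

3, 6, 7

DFS with gray/black marking from 3:
3 gray
  1 gray
  1 black
  7 gray
    4 gray
    4 black
    6 gray
      0 gray
        2 gray
          5 gray
          5 black
        2 black
        0→5: 5 black — skip
      0 black
      6→3: 3 is gray → back edge
Back edge closes the cycle 3 → 7 → 6 → 3; its vertices are {3, 6, 7}.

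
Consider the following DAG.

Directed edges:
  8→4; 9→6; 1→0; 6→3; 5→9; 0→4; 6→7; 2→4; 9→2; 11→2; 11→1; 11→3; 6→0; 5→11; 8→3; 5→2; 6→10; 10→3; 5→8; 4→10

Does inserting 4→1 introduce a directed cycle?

Adding 4→1 creates a cycle iff 1 can already reach 4.
Path from 1: 1 → 0 → 4.
So 1 → … → 4 → 1 is a cycle.

Yes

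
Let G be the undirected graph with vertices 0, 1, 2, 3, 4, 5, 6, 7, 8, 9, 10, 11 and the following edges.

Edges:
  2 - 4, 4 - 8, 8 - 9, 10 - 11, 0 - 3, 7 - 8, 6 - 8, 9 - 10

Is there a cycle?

DFS, tracking each vertex's parent; an edge to a visited non-parent vertex closes a cycle.
Start from 3:
visit 3 (parent –)
  visit 0 (parent 3)
    0–3: parent, skip
visit 1 (parent –)
visit 2 (parent –)
  visit 4 (parent 2)
    visit 8 (parent 4)
      8–4: parent, skip
      visit 9 (parent 8)
        9–8: parent, skip
        visit 10 (parent 9)
          visit 11 (parent 10)
            11–10: parent, skip
          10–9: parent, skip
      visit 6 (parent 8)
        6–8: parent, skip
      visit 7 (parent 8)
        7–8: parent, skip
    4–2: parent, skip
visit 5 (parent –)
No non-parent visited neighbor found — the graph is a forest.

No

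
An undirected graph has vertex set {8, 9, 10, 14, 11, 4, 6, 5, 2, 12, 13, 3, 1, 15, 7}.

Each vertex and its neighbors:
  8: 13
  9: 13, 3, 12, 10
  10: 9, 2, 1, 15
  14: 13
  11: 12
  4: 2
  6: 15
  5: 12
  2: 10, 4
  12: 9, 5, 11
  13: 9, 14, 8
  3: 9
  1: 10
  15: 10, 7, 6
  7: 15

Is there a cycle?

DFS, tracking each vertex's parent; an edge to a visited non-parent vertex closes a cycle.
Start from 5:
visit 5 (parent –)
  visit 12 (parent 5)
    visit 9 (parent 12)
      visit 13 (parent 9)
        13–9: parent, skip
        visit 14 (parent 13)
          14–13: parent, skip
        visit 8 (parent 13)
          8–13: parent, skip
      visit 3 (parent 9)
        3–9: parent, skip
      9–12: parent, skip
      visit 10 (parent 9)
        10–9: parent, skip
        visit 2 (parent 10)
          2–10: parent, skip
          visit 4 (parent 2)
            4–2: parent, skip
        visit 1 (parent 10)
          1–10: parent, skip
        visit 15 (parent 10)
          15–10: parent, skip
          visit 7 (parent 15)
            7–15: parent, skip
          visit 6 (parent 15)
            6–15: parent, skip
    12–5: parent, skip
    visit 11 (parent 12)
      11–12: parent, skip
No non-parent visited neighbor found — the graph is a forest.

No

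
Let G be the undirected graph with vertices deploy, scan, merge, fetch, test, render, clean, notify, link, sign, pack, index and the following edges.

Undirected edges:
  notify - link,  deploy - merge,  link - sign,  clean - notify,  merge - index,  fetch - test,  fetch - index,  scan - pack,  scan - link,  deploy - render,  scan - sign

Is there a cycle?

Yes

DFS, tracking each vertex's parent; an edge to a visited non-parent vertex closes a cycle.
Start from test:
visit test (parent –)
  visit fetch (parent test)
    visit index (parent fetch)
      visit merge (parent index)
        visit deploy (parent merge)
          deploy–merge: parent, skip
          visit render (parent deploy)
            render–deploy: parent, skip
        merge–index: parent, skip
      index–fetch: parent, skip
    fetch–test: parent, skip
visit scan (parent –)
  visit sign (parent scan)
    visit link (parent sign)
      visit notify (parent link)
        notify–link: parent, skip
        visit clean (parent notify)
          clean–notify: parent, skip
      link–sign: parent, skip
      link–scan: scan visited and ≠ parent → cycle
Cycle: scan – sign – link – scan.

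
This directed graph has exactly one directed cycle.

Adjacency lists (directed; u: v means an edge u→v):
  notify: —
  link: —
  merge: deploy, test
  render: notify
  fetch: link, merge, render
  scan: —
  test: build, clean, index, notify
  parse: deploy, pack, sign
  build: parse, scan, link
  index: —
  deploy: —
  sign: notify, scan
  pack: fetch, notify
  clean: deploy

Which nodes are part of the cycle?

pack, test, build, fetch, merge, parse

DFS with gray/black marking from test:
test gray
  build gray
    parse gray
      deploy gray
      deploy black
      pack gray
        fetch gray
          link gray
          link black
          merge gray
            merge→deploy: deploy black — skip
            merge→test: test is gray → back edge
Back edge closes the cycle test → build → parse → pack → fetch → merge → test; its vertices are {pack, test, build, fetch, merge, parse}.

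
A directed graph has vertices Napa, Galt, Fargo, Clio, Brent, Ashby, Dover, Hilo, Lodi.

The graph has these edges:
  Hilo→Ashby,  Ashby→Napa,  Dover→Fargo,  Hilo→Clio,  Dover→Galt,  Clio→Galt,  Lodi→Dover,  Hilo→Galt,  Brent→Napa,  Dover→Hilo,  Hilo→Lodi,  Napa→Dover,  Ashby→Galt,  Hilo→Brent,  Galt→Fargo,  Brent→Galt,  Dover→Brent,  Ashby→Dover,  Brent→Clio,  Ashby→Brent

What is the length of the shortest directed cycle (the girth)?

3

For each vertex v, BFS finds the shortest path from v back to v.
The shortest such closed walk is Lodi → Dover → Hilo → Lodi, length 3.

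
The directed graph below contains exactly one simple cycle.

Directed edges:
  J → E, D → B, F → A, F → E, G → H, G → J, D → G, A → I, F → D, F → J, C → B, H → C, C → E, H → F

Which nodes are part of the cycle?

D, F, G, H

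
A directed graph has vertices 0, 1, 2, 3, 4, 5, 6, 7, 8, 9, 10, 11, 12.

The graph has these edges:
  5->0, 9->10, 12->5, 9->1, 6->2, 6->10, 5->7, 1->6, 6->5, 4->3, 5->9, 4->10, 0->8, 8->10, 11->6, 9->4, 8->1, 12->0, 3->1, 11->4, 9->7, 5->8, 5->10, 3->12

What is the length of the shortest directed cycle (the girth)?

For each vertex v, BFS finds the shortest path from v back to v.
The shortest such closed walk is 6 → 5 → 9 → 1 → 6, length 4.

4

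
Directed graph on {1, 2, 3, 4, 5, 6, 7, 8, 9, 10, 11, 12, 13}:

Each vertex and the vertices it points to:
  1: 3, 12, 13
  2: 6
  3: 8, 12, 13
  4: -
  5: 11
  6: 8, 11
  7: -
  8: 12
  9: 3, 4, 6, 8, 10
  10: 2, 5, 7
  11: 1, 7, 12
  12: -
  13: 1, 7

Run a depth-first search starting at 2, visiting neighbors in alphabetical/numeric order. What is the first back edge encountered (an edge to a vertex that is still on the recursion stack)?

13→1

DFS from 2 (visiting neighbors in alphabetical/numeric order); mark gray on enter, black on exit:
2 gray
  6 gray
    8 gray
      12 gray
      12 black
    8 black
    11 gray
      1 gray
        3 gray
          3→8: 8 black — skip
          3→12: 12 black — skip
          13 gray
            13→1: 1 is gray → back edge
First back edge: 13 → 1.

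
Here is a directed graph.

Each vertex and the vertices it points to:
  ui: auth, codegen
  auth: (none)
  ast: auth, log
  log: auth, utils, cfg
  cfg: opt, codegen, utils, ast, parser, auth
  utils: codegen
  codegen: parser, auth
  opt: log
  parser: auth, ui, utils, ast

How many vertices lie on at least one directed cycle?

8

A vertex is on a directed cycle iff it belongs to a strongly connected component of size ≥ 2 (or has a self-loop).
The vertices on cycles are {ui, ast, cfg, log, opt, utils, parser, codegen} — 8 in total.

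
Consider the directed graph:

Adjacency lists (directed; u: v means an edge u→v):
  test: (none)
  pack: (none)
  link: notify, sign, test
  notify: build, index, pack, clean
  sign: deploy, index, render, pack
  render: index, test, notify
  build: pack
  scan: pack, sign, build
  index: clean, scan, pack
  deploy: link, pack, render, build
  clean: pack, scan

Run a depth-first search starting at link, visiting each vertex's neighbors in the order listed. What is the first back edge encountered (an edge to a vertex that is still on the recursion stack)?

DFS from link (visiting each vertex's neighbors in the order listed); mark gray on enter, black on exit:
link gray
  notify gray
    build gray
      pack gray
      pack black
    build black
    index gray
      clean gray
        clean→pack: pack black — skip
        scan gray
          scan→pack: pack black — skip
          sign gray
            deploy gray
              deploy→link: link is gray → back edge
First back edge: deploy → link.

deploy→link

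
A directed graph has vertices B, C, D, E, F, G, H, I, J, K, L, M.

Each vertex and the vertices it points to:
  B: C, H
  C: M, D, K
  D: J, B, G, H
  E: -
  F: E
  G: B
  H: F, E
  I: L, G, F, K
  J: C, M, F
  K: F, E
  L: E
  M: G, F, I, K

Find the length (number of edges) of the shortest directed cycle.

3

For each vertex v, BFS finds the shortest path from v back to v.
The shortest such closed walk is D → J → C → D, length 3.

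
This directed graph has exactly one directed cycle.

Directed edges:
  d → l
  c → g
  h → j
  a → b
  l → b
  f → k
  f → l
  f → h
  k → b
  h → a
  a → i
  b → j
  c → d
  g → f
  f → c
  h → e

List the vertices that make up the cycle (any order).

DFS with gray/black marking from c:
c gray
  d gray
    l gray
      b gray
        j gray
        j black
      b black
    l black
  d black
  g gray
    f gray
      f→c: c is gray → back edge
Back edge closes the cycle c → g → f → c; its vertices are {c, f, g}.

c, f, g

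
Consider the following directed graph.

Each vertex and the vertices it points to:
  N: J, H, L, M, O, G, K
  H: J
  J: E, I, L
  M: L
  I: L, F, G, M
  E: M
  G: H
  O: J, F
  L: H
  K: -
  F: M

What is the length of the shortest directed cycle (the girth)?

3

For each vertex v, BFS finds the shortest path from v back to v.
The shortest such closed walk is H → J → L → H, length 3.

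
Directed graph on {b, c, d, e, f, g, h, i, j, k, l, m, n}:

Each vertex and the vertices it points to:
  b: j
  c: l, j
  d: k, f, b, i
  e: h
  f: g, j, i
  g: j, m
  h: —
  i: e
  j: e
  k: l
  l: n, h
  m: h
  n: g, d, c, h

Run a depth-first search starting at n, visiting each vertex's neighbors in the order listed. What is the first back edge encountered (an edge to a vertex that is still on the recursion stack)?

l->n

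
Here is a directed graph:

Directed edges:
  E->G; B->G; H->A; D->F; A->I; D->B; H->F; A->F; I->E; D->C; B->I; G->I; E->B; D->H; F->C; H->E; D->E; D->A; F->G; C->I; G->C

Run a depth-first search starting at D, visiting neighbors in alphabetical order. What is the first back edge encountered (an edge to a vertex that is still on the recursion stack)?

DFS from D (visiting neighbors in alphabetical order); mark gray on enter, black on exit:
D gray
  A gray
    F gray
      C gray
        I gray
          E gray
            B gray
              G gray
                G→C: C is gray → back edge
First back edge: G → C.

G->C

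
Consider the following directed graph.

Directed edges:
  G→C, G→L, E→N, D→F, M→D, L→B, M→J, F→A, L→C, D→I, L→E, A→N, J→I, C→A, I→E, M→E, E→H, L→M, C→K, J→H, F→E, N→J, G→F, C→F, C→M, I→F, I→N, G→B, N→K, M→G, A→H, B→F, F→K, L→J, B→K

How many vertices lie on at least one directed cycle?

A vertex is on a directed cycle iff it belongs to a strongly connected component of size ≥ 2 (or has a self-loop).
The vertices on cycles are {A, C, E, F, G, I, J, L, M, N} — 10 in total.

10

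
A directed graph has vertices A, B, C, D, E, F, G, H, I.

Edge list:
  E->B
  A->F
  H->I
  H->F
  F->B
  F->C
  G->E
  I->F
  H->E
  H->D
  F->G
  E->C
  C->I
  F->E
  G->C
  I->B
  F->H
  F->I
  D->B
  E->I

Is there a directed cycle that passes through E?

E is on a cycle iff E can reach itself via ≥1 edge.
E → I → F → E — yes.

Yes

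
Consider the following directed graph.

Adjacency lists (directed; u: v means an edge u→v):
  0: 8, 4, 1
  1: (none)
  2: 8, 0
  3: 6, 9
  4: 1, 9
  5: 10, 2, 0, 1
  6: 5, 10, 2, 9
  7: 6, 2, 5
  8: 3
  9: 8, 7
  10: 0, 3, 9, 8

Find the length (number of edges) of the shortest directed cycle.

3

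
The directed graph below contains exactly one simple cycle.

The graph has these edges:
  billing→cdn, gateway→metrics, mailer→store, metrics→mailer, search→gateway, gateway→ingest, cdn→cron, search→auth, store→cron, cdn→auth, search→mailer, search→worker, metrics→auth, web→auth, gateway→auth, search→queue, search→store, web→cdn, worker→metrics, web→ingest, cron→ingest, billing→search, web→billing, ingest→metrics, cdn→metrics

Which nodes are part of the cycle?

DFS with gray/black marking from store:
store gray
  cron gray
    ingest gray
      metrics gray
        auth gray
        auth black
        mailer gray
          mailer→store: store is gray → back edge
Back edge closes the cycle store → cron → ingest → metrics → mailer → store; its vertices are {cron, store, ingest, mailer, metrics}.

cron, store, ingest, mailer, metrics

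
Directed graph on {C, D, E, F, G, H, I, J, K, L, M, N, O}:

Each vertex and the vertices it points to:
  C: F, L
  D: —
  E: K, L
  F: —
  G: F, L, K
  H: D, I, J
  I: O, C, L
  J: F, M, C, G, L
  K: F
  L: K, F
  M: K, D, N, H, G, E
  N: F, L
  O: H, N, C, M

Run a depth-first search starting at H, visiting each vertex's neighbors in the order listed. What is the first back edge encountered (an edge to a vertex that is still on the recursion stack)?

DFS from H (visiting each vertex's neighbors in the order listed); mark gray on enter, black on exit:
H gray
  D gray
  D black
  I gray
    O gray
      O→H: H is gray → back edge
First back edge: O → H.

O->H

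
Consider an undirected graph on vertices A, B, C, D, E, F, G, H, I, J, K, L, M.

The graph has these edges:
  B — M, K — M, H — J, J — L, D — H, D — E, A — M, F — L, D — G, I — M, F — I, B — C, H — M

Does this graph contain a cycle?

DFS, tracking each vertex's parent; an edge to a visited non-parent vertex closes a cycle.
Start from J:
visit J (parent –)
  visit H (parent J)
    visit D (parent H)
      visit E (parent D)
        E–D: parent, skip
      visit G (parent D)
        G–D: parent, skip
      D–H: parent, skip
    H–J: parent, skip
    visit M (parent H)
      visit A (parent M)
        A–M: parent, skip
      visit B (parent M)
        visit C (parent B)
          C–B: parent, skip
        B–M: parent, skip
      visit K (parent M)
        K–M: parent, skip
      M–H: parent, skip
      visit I (parent M)
        I–M: parent, skip
        visit F (parent I)
          F–I: parent, skip
          visit L (parent F)
            L–J: J visited and ≠ parent → cycle
Cycle: J – H – M – I – F – L – J.

Yes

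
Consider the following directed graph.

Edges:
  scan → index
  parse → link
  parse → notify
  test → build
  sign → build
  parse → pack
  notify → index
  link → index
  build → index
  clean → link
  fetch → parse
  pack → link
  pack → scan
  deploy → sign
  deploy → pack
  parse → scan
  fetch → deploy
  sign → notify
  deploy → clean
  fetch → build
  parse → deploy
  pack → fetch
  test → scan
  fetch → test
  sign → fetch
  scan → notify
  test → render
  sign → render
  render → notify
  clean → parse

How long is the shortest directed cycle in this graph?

3

For each vertex v, BFS finds the shortest path from v back to v.
The shortest such closed walk is parse → deploy → clean → parse, length 3.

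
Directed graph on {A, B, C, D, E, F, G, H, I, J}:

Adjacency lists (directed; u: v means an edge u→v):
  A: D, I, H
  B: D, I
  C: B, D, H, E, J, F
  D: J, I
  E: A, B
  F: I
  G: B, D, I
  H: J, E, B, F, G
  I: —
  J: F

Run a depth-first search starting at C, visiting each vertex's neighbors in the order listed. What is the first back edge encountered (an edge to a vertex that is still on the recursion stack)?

DFS from C (visiting each vertex's neighbors in the order listed); mark gray on enter, black on exit:
C gray
  B gray
    D gray
      J gray
        F gray
          I gray
          I black
        F black
      J black
      D→I: I black — skip
    D black
    B→I: I black — skip
  B black
  C→D: D black — skip
  H gray
    H→J: J black — skip
    E gray
      A gray
        A→D: D black — skip
        A→I: I black — skip
        A→H: H is gray → back edge
First back edge: A → H.

A->H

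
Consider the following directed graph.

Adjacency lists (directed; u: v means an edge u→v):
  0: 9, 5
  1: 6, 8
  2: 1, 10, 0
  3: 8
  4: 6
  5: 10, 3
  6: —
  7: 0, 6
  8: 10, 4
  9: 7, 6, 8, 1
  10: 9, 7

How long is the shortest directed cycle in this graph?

3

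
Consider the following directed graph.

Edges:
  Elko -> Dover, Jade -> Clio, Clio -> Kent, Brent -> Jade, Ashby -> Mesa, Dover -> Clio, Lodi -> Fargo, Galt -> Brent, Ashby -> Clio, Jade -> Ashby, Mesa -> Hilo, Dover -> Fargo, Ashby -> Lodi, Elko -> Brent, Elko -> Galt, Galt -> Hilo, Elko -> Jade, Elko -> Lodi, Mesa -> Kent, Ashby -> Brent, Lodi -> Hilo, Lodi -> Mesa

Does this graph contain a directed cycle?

Yes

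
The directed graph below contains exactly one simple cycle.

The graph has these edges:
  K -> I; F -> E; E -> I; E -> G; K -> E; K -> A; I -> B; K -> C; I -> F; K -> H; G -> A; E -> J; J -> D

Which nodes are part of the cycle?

DFS with gray/black marking from E:
E gray
  G gray
    A gray
    A black
  G black
  J gray
    D gray
    D black
  J black
  I gray
    F gray
      F→E: E is gray → back edge
Back edge closes the cycle E → I → F → E; its vertices are {E, F, I}.

E, F, I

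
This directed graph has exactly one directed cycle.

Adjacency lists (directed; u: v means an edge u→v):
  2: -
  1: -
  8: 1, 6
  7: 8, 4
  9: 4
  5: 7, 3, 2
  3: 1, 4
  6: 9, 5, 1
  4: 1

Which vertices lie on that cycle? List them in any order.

5, 6, 7, 8

DFS with gray/black marking from 6:
6 gray
  9 gray
    4 gray
      1 gray
      1 black
    4 black
  9 black
  5 gray
    7 gray
      8 gray
        8→1: 1 black — skip
        8→6: 6 is gray → back edge
Back edge closes the cycle 6 → 5 → 7 → 8 → 6; its vertices are {5, 6, 7, 8}.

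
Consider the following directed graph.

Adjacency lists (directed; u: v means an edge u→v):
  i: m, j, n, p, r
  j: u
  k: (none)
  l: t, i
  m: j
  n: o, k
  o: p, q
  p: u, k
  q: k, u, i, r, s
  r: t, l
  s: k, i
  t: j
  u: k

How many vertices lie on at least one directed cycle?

7

A vertex is on a directed cycle iff it belongs to a strongly connected component of size ≥ 2 (or has a self-loop).
The vertices on cycles are {i, l, n, o, q, r, s} — 7 in total.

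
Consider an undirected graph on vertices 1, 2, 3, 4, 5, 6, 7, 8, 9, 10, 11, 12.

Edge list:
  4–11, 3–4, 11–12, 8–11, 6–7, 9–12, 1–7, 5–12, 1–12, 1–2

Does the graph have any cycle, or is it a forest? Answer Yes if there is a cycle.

No

DFS, tracking each vertex's parent; an edge to a visited non-parent vertex closes a cycle.
Start from 8:
visit 8 (parent –)
  visit 11 (parent 8)
    visit 12 (parent 11)
      visit 1 (parent 12)
        visit 7 (parent 1)
          visit 6 (parent 7)
            6–7: parent, skip
          7–1: parent, skip
        visit 2 (parent 1)
          2–1: parent, skip
        1–12: parent, skip
      visit 5 (parent 12)
        5–12: parent, skip
      visit 9 (parent 12)
        9–12: parent, skip
      12–11: parent, skip
    11–8: parent, skip
    visit 4 (parent 11)
      visit 3 (parent 4)
        3–4: parent, skip
      4–11: parent, skip
visit 10 (parent –)
No non-parent visited neighbor found — the graph is a forest.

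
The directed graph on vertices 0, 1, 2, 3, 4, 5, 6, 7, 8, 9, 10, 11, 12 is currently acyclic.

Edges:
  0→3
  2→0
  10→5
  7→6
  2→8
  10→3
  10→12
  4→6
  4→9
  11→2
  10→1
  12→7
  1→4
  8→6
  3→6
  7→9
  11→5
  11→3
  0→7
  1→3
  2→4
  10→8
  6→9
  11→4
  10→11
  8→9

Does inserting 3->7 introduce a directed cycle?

Adding 3→7 creates a cycle iff 7 can already reach 3.
Explore from 7: no path reaches 3. The graph stays acyclic.

No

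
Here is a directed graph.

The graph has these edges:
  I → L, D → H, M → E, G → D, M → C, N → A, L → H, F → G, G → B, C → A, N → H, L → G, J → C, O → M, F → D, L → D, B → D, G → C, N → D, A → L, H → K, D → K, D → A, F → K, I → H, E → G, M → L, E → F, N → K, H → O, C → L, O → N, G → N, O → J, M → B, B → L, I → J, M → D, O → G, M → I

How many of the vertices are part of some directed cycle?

14

A vertex is on a directed cycle iff it belongs to a strongly connected component of size ≥ 2 (or has a self-loop).
The vertices on cycles are {A, B, C, D, E, F, G, H, I, J, L, M, N, O} — 14 in total.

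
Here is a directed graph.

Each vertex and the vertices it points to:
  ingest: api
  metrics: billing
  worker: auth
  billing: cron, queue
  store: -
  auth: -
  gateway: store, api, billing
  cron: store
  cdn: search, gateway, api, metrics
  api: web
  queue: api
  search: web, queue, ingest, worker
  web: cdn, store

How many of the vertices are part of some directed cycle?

A vertex is on a directed cycle iff it belongs to a strongly connected component of size ≥ 2 (or has a self-loop).
The vertices on cycles are {api, cdn, web, queue, ingest, search, billing, gateway, metrics} — 9 in total.

9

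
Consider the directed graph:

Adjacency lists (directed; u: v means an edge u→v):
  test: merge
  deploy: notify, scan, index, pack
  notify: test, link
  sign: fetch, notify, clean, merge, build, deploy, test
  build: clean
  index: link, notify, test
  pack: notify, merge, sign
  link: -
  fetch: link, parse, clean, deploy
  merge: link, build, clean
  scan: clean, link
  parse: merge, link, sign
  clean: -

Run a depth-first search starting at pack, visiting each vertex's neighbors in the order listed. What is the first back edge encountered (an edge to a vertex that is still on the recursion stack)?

parse->sign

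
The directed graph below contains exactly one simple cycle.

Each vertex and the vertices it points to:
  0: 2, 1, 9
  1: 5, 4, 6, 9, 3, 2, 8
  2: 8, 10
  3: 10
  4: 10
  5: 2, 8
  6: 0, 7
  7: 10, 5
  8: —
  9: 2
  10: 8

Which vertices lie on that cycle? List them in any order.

DFS with gray/black marking from 1:
1 gray
  5 gray
    2 gray
      8 gray
      8 black
      10 gray
        10→8: 8 black — skip
      10 black
    2 black
    5→8: 8 black — skip
  5 black
  4 gray
    4→10: 10 black — skip
  4 black
  6 gray
    0 gray
      0→2: 2 black — skip
      0→1: 1 is gray → back edge
Back edge closes the cycle 1 → 6 → 0 → 1; its vertices are {0, 1, 6}.

0, 1, 6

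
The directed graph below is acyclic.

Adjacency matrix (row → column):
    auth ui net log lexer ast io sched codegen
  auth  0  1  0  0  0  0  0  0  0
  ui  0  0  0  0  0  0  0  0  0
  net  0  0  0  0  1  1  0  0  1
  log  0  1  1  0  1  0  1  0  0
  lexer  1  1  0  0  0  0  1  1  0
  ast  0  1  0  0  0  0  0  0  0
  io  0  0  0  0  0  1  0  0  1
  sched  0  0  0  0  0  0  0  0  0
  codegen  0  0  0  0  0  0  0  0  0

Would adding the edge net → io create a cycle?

No

Adding net→io creates a cycle iff io can already reach net.
Explore from io: no path reaches net. The graph stays acyclic.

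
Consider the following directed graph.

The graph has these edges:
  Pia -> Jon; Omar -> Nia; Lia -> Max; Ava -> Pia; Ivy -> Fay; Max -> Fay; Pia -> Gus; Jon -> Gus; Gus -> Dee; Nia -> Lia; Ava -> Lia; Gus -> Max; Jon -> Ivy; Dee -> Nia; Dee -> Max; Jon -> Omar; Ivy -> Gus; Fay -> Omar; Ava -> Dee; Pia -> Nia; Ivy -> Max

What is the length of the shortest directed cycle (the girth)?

5

For each vertex v, BFS finds the shortest path from v back to v.
The shortest such closed walk is Lia → Max → Fay → Omar → Nia → Lia, length 5.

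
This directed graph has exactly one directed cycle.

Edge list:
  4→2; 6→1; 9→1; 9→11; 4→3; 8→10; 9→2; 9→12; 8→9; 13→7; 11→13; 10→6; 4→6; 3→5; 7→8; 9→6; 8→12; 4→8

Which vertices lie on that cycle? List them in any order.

DFS with gray/black marking from 8:
8 gray
  9 gray
    2 gray
    2 black
    12 gray
    12 black
    6 gray
      1 gray
      1 black
    6 black
    9→1: 1 black — skip
    11 gray
      13 gray
        7 gray
          7→8: 8 is gray → back edge
Back edge closes the cycle 8 → 9 → 11 → 13 → 7 → 8; its vertices are {7, 8, 9, 11, 13}.

7, 8, 9, 11, 13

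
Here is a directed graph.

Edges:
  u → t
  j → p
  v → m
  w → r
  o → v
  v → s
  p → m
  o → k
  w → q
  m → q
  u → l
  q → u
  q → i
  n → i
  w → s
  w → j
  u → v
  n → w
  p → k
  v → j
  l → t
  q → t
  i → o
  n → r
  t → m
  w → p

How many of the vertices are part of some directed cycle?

10

A vertex is on a directed cycle iff it belongs to a strongly connected component of size ≥ 2 (or has a self-loop).
The vertices on cycles are {i, j, l, m, o, p, q, t, u, v} — 10 in total.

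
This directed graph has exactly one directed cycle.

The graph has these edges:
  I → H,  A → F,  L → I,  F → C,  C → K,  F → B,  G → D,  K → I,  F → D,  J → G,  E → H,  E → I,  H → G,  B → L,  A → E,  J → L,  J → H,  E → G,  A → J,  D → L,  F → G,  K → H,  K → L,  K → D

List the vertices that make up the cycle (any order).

DFS with gray/black marking from D:
D gray
  L gray
    I gray
      H gray
        G gray
          G→D: D is gray → back edge
Back edge closes the cycle D → L → I → H → G → D; its vertices are {D, G, H, I, L}.

D, G, H, I, L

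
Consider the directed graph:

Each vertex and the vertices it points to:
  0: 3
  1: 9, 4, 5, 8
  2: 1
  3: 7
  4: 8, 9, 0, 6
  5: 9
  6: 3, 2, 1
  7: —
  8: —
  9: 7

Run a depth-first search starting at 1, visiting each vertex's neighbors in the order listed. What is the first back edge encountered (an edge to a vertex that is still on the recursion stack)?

2->1

DFS from 1 (visiting each vertex's neighbors in the order listed); mark gray on enter, black on exit:
1 gray
  9 gray
    7 gray
    7 black
  9 black
  4 gray
    8 gray
    8 black
    4→9: 9 black — skip
    0 gray
      3 gray
        3→7: 7 black — skip
      3 black
    0 black
    6 gray
      6→3: 3 black — skip
      2 gray
        2→1: 1 is gray → back edge
First back edge: 2 → 1.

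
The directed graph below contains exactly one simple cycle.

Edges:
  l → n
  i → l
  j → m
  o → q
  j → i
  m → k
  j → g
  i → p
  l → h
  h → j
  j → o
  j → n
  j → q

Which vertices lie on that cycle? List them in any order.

DFS with gray/black marking from j:
j gray
  q gray
  q black
  i gray
    l gray
      n gray
      n black
      h gray
        h→j: j is gray → back edge
Back edge closes the cycle j → i → l → h → j; its vertices are {h, i, j, l}.

h, i, j, l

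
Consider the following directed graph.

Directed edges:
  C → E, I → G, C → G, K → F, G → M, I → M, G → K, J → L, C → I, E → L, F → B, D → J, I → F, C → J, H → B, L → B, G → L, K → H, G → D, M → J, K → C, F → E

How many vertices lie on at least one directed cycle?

A vertex is on a directed cycle iff it belongs to a strongly connected component of size ≥ 2 (or has a self-loop).
The vertices on cycles are {C, G, I, K} — 4 in total.

4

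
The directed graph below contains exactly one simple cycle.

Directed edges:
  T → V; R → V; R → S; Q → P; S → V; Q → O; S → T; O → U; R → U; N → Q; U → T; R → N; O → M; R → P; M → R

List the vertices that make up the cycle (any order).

M, N, O, Q, R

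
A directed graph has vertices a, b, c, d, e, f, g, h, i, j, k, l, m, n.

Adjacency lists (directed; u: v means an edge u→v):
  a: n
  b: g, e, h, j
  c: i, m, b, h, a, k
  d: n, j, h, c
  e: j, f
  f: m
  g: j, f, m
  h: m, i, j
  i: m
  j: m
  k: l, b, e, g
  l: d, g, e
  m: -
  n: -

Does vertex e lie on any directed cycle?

No

e lies on a cycle iff there is a path from e back to itself.
Exploring from e, it never reaches itself; equivalently, its strongly connected component is a singleton.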